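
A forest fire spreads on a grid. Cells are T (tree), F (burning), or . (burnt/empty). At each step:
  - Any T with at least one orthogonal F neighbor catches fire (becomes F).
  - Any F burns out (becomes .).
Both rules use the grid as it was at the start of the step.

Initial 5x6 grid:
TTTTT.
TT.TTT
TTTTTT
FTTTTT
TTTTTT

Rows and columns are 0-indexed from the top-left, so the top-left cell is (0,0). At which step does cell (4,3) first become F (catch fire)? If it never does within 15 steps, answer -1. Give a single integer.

Step 1: cell (4,3)='T' (+3 fires, +1 burnt)
Step 2: cell (4,3)='T' (+4 fires, +3 burnt)
Step 3: cell (4,3)='T' (+5 fires, +4 burnt)
Step 4: cell (4,3)='F' (+4 fires, +5 burnt)
  -> target ignites at step 4
Step 5: cell (4,3)='.' (+5 fires, +4 burnt)
Step 6: cell (4,3)='.' (+4 fires, +5 burnt)
Step 7: cell (4,3)='.' (+2 fires, +4 burnt)
Step 8: cell (4,3)='.' (+0 fires, +2 burnt)
  fire out at step 8

4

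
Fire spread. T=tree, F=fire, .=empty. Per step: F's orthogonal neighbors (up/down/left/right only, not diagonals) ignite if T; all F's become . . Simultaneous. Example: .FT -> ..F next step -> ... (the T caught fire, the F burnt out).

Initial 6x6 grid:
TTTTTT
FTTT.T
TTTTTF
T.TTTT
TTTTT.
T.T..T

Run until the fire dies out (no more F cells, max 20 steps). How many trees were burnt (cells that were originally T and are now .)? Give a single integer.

Answer: 27

Derivation:
Step 1: +6 fires, +2 burnt (F count now 6)
Step 2: +7 fires, +6 burnt (F count now 7)
Step 3: +7 fires, +7 burnt (F count now 7)
Step 4: +5 fires, +7 burnt (F count now 5)
Step 5: +1 fires, +5 burnt (F count now 1)
Step 6: +1 fires, +1 burnt (F count now 1)
Step 7: +0 fires, +1 burnt (F count now 0)
Fire out after step 7
Initially T: 28, now '.': 35
Total burnt (originally-T cells now '.'): 27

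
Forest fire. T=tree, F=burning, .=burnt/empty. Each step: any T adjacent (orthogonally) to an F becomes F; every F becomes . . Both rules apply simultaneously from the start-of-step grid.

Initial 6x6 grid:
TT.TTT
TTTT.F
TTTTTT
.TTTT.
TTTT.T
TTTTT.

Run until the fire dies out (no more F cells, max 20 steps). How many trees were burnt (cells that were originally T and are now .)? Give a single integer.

Answer: 28

Derivation:
Step 1: +2 fires, +1 burnt (F count now 2)
Step 2: +2 fires, +2 burnt (F count now 2)
Step 3: +3 fires, +2 burnt (F count now 3)
Step 4: +3 fires, +3 burnt (F count now 3)
Step 5: +4 fires, +3 burnt (F count now 4)
Step 6: +5 fires, +4 burnt (F count now 5)
Step 7: +5 fires, +5 burnt (F count now 5)
Step 8: +3 fires, +5 burnt (F count now 3)
Step 9: +1 fires, +3 burnt (F count now 1)
Step 10: +0 fires, +1 burnt (F count now 0)
Fire out after step 10
Initially T: 29, now '.': 35
Total burnt (originally-T cells now '.'): 28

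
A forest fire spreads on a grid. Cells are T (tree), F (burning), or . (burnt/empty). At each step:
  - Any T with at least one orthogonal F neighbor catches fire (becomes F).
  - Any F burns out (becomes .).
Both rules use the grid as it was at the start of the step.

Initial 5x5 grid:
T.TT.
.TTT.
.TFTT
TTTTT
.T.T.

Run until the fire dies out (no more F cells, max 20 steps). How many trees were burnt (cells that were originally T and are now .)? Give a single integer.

Answer: 15

Derivation:
Step 1: +4 fires, +1 burnt (F count now 4)
Step 2: +6 fires, +4 burnt (F count now 6)
Step 3: +5 fires, +6 burnt (F count now 5)
Step 4: +0 fires, +5 burnt (F count now 0)
Fire out after step 4
Initially T: 16, now '.': 24
Total burnt (originally-T cells now '.'): 15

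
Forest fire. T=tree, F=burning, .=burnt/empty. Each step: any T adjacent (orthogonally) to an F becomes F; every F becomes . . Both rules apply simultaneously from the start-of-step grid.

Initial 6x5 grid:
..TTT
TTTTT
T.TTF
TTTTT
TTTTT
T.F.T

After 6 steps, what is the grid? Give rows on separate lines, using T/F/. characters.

Step 1: 4 trees catch fire, 2 burn out
  ..TTT
  TTTTF
  T.TF.
  TTTTF
  TTFTT
  T...T
Step 2: 8 trees catch fire, 4 burn out
  ..TTF
  TTTF.
  T.F..
  TTFF.
  TF.FF
  T...T
Step 3: 5 trees catch fire, 8 burn out
  ..TF.
  TTF..
  T....
  TF...
  F....
  T...F
Step 4: 4 trees catch fire, 5 burn out
  ..F..
  TF...
  T....
  F....
  .....
  F....
Step 5: 2 trees catch fire, 4 burn out
  .....
  F....
  F....
  .....
  .....
  .....
Step 6: 0 trees catch fire, 2 burn out
  .....
  .....
  .....
  .....
  .....
  .....

.....
.....
.....
.....
.....
.....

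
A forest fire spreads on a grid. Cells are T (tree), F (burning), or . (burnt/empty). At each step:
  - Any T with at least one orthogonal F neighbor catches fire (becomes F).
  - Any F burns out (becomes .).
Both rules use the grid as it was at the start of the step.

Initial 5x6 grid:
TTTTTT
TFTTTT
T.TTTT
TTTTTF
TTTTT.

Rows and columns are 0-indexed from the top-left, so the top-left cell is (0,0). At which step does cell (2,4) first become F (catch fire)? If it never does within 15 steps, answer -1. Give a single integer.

Step 1: cell (2,4)='T' (+5 fires, +2 burnt)
Step 2: cell (2,4)='F' (+9 fires, +5 burnt)
  -> target ignites at step 2
Step 3: cell (2,4)='.' (+7 fires, +9 burnt)
Step 4: cell (2,4)='.' (+4 fires, +7 burnt)
Step 5: cell (2,4)='.' (+1 fires, +4 burnt)
Step 6: cell (2,4)='.' (+0 fires, +1 burnt)
  fire out at step 6

2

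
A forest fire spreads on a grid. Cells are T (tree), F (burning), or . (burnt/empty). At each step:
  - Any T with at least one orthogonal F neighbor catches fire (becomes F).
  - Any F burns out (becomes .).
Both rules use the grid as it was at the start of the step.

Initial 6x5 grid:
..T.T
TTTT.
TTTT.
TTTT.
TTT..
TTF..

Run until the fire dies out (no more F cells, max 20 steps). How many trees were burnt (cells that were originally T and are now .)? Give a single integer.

Step 1: +2 fires, +1 burnt (F count now 2)
Step 2: +3 fires, +2 burnt (F count now 3)
Step 3: +4 fires, +3 burnt (F count now 4)
Step 4: +4 fires, +4 burnt (F count now 4)
Step 5: +4 fires, +4 burnt (F count now 4)
Step 6: +1 fires, +4 burnt (F count now 1)
Step 7: +0 fires, +1 burnt (F count now 0)
Fire out after step 7
Initially T: 19, now '.': 29
Total burnt (originally-T cells now '.'): 18

Answer: 18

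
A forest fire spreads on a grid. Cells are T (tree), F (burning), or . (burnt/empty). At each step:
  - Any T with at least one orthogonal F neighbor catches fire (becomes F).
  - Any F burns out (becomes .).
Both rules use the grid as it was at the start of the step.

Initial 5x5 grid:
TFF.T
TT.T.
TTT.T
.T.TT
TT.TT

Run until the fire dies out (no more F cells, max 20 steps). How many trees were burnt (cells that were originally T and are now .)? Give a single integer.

Answer: 9

Derivation:
Step 1: +2 fires, +2 burnt (F count now 2)
Step 2: +2 fires, +2 burnt (F count now 2)
Step 3: +3 fires, +2 burnt (F count now 3)
Step 4: +1 fires, +3 burnt (F count now 1)
Step 5: +1 fires, +1 burnt (F count now 1)
Step 6: +0 fires, +1 burnt (F count now 0)
Fire out after step 6
Initially T: 16, now '.': 18
Total burnt (originally-T cells now '.'): 9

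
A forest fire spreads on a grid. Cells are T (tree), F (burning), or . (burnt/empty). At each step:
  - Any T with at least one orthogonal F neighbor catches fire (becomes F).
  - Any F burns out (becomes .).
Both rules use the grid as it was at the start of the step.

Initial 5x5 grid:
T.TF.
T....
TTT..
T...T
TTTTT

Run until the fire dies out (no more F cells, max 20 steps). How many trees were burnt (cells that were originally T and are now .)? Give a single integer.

Step 1: +1 fires, +1 burnt (F count now 1)
Step 2: +0 fires, +1 burnt (F count now 0)
Fire out after step 2
Initially T: 13, now '.': 13
Total burnt (originally-T cells now '.'): 1

Answer: 1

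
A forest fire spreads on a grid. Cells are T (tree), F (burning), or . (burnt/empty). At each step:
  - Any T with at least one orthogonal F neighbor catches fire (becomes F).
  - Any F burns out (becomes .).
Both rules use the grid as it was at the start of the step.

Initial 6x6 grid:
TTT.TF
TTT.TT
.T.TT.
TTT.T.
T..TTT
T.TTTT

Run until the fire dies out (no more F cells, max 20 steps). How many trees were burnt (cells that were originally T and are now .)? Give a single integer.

Answer: 13

Derivation:
Step 1: +2 fires, +1 burnt (F count now 2)
Step 2: +1 fires, +2 burnt (F count now 1)
Step 3: +1 fires, +1 burnt (F count now 1)
Step 4: +2 fires, +1 burnt (F count now 2)
Step 5: +1 fires, +2 burnt (F count now 1)
Step 6: +3 fires, +1 burnt (F count now 3)
Step 7: +2 fires, +3 burnt (F count now 2)
Step 8: +1 fires, +2 burnt (F count now 1)
Step 9: +0 fires, +1 burnt (F count now 0)
Fire out after step 9
Initially T: 25, now '.': 24
Total burnt (originally-T cells now '.'): 13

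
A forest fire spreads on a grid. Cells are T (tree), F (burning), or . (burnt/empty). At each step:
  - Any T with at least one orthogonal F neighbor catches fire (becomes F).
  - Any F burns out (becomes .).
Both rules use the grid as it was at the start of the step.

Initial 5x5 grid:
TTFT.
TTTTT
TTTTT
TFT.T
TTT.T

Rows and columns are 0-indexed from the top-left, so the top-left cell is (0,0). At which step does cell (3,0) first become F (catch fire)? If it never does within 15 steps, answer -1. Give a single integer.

Step 1: cell (3,0)='F' (+7 fires, +2 burnt)
  -> target ignites at step 1
Step 2: cell (3,0)='.' (+7 fires, +7 burnt)
Step 3: cell (3,0)='.' (+3 fires, +7 burnt)
Step 4: cell (3,0)='.' (+1 fires, +3 burnt)
Step 5: cell (3,0)='.' (+1 fires, +1 burnt)
Step 6: cell (3,0)='.' (+1 fires, +1 burnt)
Step 7: cell (3,0)='.' (+0 fires, +1 burnt)
  fire out at step 7

1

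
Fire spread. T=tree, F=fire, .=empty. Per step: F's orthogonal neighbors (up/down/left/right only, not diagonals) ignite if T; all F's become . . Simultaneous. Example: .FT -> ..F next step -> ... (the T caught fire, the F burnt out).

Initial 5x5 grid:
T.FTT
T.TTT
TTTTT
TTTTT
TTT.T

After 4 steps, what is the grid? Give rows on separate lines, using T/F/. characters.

Step 1: 2 trees catch fire, 1 burn out
  T..FT
  T.FTT
  TTTTT
  TTTTT
  TTT.T
Step 2: 3 trees catch fire, 2 burn out
  T...F
  T..FT
  TTFTT
  TTTTT
  TTT.T
Step 3: 4 trees catch fire, 3 burn out
  T....
  T...F
  TF.FT
  TTFTT
  TTT.T
Step 4: 5 trees catch fire, 4 burn out
  T....
  T....
  F...F
  TF.FT
  TTF.T

T....
T....
F...F
TF.FT
TTF.T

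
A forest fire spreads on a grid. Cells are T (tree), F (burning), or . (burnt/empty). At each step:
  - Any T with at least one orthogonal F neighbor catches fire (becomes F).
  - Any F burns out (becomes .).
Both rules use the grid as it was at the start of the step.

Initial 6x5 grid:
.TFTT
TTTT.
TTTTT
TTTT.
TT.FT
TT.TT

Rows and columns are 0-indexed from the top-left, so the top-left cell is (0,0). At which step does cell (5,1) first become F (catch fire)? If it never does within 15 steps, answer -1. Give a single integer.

Step 1: cell (5,1)='T' (+6 fires, +2 burnt)
Step 2: cell (5,1)='T' (+7 fires, +6 burnt)
Step 3: cell (5,1)='T' (+4 fires, +7 burnt)
Step 4: cell (5,1)='T' (+3 fires, +4 burnt)
Step 5: cell (5,1)='F' (+2 fires, +3 burnt)
  -> target ignites at step 5
Step 6: cell (5,1)='.' (+1 fires, +2 burnt)
Step 7: cell (5,1)='.' (+0 fires, +1 burnt)
  fire out at step 7

5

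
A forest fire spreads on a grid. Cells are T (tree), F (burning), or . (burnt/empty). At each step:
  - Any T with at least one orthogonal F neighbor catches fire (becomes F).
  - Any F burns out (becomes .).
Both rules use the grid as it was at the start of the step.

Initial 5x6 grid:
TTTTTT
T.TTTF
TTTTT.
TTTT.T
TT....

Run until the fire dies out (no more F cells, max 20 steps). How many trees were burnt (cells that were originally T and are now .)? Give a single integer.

Step 1: +2 fires, +1 burnt (F count now 2)
Step 2: +3 fires, +2 burnt (F count now 3)
Step 3: +3 fires, +3 burnt (F count now 3)
Step 4: +3 fires, +3 burnt (F count now 3)
Step 5: +3 fires, +3 burnt (F count now 3)
Step 6: +3 fires, +3 burnt (F count now 3)
Step 7: +3 fires, +3 burnt (F count now 3)
Step 8: +1 fires, +3 burnt (F count now 1)
Step 9: +0 fires, +1 burnt (F count now 0)
Fire out after step 9
Initially T: 22, now '.': 29
Total burnt (originally-T cells now '.'): 21

Answer: 21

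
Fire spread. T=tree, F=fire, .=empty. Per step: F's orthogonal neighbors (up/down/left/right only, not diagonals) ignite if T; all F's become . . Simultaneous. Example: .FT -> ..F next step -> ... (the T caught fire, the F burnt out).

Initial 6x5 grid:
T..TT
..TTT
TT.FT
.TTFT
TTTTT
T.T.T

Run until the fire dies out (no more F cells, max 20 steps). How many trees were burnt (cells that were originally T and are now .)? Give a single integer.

Step 1: +5 fires, +2 burnt (F count now 5)
Step 2: +6 fires, +5 burnt (F count now 6)
Step 3: +5 fires, +6 burnt (F count now 5)
Step 4: +2 fires, +5 burnt (F count now 2)
Step 5: +1 fires, +2 burnt (F count now 1)
Step 6: +0 fires, +1 burnt (F count now 0)
Fire out after step 6
Initially T: 20, now '.': 29
Total burnt (originally-T cells now '.'): 19

Answer: 19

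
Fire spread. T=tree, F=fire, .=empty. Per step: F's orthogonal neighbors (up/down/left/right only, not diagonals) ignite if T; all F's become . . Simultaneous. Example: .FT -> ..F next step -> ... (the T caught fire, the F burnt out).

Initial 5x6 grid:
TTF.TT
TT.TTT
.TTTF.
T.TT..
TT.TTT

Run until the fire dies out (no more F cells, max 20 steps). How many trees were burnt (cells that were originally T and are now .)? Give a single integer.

Step 1: +3 fires, +2 burnt (F count now 3)
Step 2: +7 fires, +3 burnt (F count now 7)
Step 3: +5 fires, +7 burnt (F count now 5)
Step 4: +1 fires, +5 burnt (F count now 1)
Step 5: +1 fires, +1 burnt (F count now 1)
Step 6: +0 fires, +1 burnt (F count now 0)
Fire out after step 6
Initially T: 20, now '.': 27
Total burnt (originally-T cells now '.'): 17

Answer: 17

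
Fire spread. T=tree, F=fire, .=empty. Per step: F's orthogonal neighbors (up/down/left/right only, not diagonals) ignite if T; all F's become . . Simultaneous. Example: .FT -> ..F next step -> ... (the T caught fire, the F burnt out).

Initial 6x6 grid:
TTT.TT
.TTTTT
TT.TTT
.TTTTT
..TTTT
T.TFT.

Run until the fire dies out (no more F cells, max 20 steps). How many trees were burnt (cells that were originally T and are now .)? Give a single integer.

Answer: 26

Derivation:
Step 1: +3 fires, +1 burnt (F count now 3)
Step 2: +3 fires, +3 burnt (F count now 3)
Step 3: +4 fires, +3 burnt (F count now 4)
Step 4: +4 fires, +4 burnt (F count now 4)
Step 5: +4 fires, +4 burnt (F count now 4)
Step 6: +5 fires, +4 burnt (F count now 5)
Step 7: +2 fires, +5 burnt (F count now 2)
Step 8: +1 fires, +2 burnt (F count now 1)
Step 9: +0 fires, +1 burnt (F count now 0)
Fire out after step 9
Initially T: 27, now '.': 35
Total burnt (originally-T cells now '.'): 26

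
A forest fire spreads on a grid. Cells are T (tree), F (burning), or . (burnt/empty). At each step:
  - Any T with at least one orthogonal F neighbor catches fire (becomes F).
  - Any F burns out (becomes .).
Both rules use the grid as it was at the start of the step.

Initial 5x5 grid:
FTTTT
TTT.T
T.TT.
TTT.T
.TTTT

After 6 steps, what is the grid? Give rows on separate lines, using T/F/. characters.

Step 1: 2 trees catch fire, 1 burn out
  .FTTT
  FTT.T
  T.TT.
  TTT.T
  .TTTT
Step 2: 3 trees catch fire, 2 burn out
  ..FTT
  .FT.T
  F.TT.
  TTT.T
  .TTTT
Step 3: 3 trees catch fire, 3 burn out
  ...FT
  ..F.T
  ..TT.
  FTT.T
  .TTTT
Step 4: 3 trees catch fire, 3 burn out
  ....F
  ....T
  ..FT.
  .FT.T
  .TTTT
Step 5: 4 trees catch fire, 3 burn out
  .....
  ....F
  ...F.
  ..F.T
  .FTTT
Step 6: 1 trees catch fire, 4 burn out
  .....
  .....
  .....
  ....T
  ..FTT

.....
.....
.....
....T
..FTT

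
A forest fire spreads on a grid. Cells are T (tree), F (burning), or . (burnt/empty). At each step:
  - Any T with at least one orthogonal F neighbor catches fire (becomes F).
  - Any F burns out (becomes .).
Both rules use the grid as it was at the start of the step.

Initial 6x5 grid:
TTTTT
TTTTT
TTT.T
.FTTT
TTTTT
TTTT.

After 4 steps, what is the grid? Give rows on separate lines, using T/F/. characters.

Step 1: 3 trees catch fire, 1 burn out
  TTTTT
  TTTTT
  TFT.T
  ..FTT
  TFTTT
  TTTT.
Step 2: 7 trees catch fire, 3 burn out
  TTTTT
  TFTTT
  F.F.T
  ...FT
  F.FTT
  TFTT.
Step 3: 7 trees catch fire, 7 burn out
  TFTTT
  F.FTT
  ....T
  ....F
  ...FT
  F.FT.
Step 4: 6 trees catch fire, 7 burn out
  F.FTT
  ...FT
  ....F
  .....
  ....F
  ...F.

F.FTT
...FT
....F
.....
....F
...F.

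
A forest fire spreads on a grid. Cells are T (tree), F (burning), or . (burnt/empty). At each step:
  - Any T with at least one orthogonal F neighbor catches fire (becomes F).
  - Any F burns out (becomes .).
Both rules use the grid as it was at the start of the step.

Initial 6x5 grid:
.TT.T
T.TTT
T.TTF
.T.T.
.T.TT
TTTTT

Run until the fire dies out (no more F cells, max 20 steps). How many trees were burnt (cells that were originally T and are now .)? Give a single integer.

Step 1: +2 fires, +1 burnt (F count now 2)
Step 2: +4 fires, +2 burnt (F count now 4)
Step 3: +2 fires, +4 burnt (F count now 2)
Step 4: +3 fires, +2 burnt (F count now 3)
Step 5: +3 fires, +3 burnt (F count now 3)
Step 6: +1 fires, +3 burnt (F count now 1)
Step 7: +2 fires, +1 burnt (F count now 2)
Step 8: +1 fires, +2 burnt (F count now 1)
Step 9: +0 fires, +1 burnt (F count now 0)
Fire out after step 9
Initially T: 20, now '.': 28
Total burnt (originally-T cells now '.'): 18

Answer: 18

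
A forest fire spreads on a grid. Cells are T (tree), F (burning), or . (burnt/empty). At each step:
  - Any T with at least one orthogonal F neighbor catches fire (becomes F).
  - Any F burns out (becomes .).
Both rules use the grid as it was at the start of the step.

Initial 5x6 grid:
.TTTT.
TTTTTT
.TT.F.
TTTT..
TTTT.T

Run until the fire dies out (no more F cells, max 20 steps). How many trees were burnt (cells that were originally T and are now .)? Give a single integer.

Answer: 20

Derivation:
Step 1: +1 fires, +1 burnt (F count now 1)
Step 2: +3 fires, +1 burnt (F count now 3)
Step 3: +2 fires, +3 burnt (F count now 2)
Step 4: +3 fires, +2 burnt (F count now 3)
Step 5: +4 fires, +3 burnt (F count now 4)
Step 6: +3 fires, +4 burnt (F count now 3)
Step 7: +3 fires, +3 burnt (F count now 3)
Step 8: +1 fires, +3 burnt (F count now 1)
Step 9: +0 fires, +1 burnt (F count now 0)
Fire out after step 9
Initially T: 21, now '.': 29
Total burnt (originally-T cells now '.'): 20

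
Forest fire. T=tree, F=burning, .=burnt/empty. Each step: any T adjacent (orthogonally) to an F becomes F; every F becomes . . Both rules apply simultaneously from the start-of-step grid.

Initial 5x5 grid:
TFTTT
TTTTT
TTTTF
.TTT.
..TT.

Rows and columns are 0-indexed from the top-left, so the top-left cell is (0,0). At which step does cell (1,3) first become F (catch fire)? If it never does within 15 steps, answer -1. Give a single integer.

Step 1: cell (1,3)='T' (+5 fires, +2 burnt)
Step 2: cell (1,3)='F' (+8 fires, +5 burnt)
  -> target ignites at step 2
Step 3: cell (1,3)='.' (+4 fires, +8 burnt)
Step 4: cell (1,3)='.' (+1 fires, +4 burnt)
Step 5: cell (1,3)='.' (+0 fires, +1 burnt)
  fire out at step 5

2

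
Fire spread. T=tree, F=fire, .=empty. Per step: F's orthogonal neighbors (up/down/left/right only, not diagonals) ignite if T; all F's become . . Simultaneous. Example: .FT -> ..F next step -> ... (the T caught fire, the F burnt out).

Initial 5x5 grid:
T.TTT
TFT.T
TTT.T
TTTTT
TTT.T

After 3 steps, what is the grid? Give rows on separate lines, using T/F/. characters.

Step 1: 3 trees catch fire, 1 burn out
  T.TTT
  F.F.T
  TFT.T
  TTTTT
  TTT.T
Step 2: 5 trees catch fire, 3 burn out
  F.FTT
  ....T
  F.F.T
  TFTTT
  TTT.T
Step 3: 4 trees catch fire, 5 burn out
  ...FT
  ....T
  ....T
  F.FTT
  TFT.T

...FT
....T
....T
F.FTT
TFT.T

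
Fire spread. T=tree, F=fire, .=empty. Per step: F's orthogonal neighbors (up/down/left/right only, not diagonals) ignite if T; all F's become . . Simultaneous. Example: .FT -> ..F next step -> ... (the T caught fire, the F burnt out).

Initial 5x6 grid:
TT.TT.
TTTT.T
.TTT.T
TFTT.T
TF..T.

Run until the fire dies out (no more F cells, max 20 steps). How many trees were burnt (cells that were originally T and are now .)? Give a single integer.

Step 1: +4 fires, +2 burnt (F count now 4)
Step 2: +3 fires, +4 burnt (F count now 3)
Step 3: +4 fires, +3 burnt (F count now 4)
Step 4: +2 fires, +4 burnt (F count now 2)
Step 5: +1 fires, +2 burnt (F count now 1)
Step 6: +1 fires, +1 burnt (F count now 1)
Step 7: +0 fires, +1 burnt (F count now 0)
Fire out after step 7
Initially T: 19, now '.': 26
Total burnt (originally-T cells now '.'): 15

Answer: 15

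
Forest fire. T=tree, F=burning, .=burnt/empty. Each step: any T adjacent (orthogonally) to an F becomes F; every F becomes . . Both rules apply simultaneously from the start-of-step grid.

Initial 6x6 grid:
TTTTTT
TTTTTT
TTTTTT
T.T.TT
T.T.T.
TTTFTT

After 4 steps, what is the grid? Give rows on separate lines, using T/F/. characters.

Step 1: 2 trees catch fire, 1 burn out
  TTTTTT
  TTTTTT
  TTTTTT
  T.T.TT
  T.T.T.
  TTF.FT
Step 2: 4 trees catch fire, 2 burn out
  TTTTTT
  TTTTTT
  TTTTTT
  T.T.TT
  T.F.F.
  TF...F
Step 3: 3 trees catch fire, 4 burn out
  TTTTTT
  TTTTTT
  TTTTTT
  T.F.FT
  T.....
  F.....
Step 4: 4 trees catch fire, 3 burn out
  TTTTTT
  TTTTTT
  TTFTFT
  T....F
  F.....
  ......

TTTTTT
TTTTTT
TTFTFT
T....F
F.....
......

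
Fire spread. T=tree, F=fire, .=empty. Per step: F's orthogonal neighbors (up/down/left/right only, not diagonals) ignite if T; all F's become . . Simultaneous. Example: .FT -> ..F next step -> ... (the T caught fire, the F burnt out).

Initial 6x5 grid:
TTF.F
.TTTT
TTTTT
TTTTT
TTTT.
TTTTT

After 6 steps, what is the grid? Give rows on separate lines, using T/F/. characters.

Step 1: 3 trees catch fire, 2 burn out
  TF...
  .TFTF
  TTTTT
  TTTTT
  TTTT.
  TTTTT
Step 2: 5 trees catch fire, 3 burn out
  F....
  .F.F.
  TTFTF
  TTTTT
  TTTT.
  TTTTT
Step 3: 4 trees catch fire, 5 burn out
  .....
  .....
  TF.F.
  TTFTF
  TTTT.
  TTTTT
Step 4: 4 trees catch fire, 4 burn out
  .....
  .....
  F....
  TF.F.
  TTFT.
  TTTTT
Step 5: 4 trees catch fire, 4 burn out
  .....
  .....
  .....
  F....
  TF.F.
  TTFTT
Step 6: 3 trees catch fire, 4 burn out
  .....
  .....
  .....
  .....
  F....
  TF.FT

.....
.....
.....
.....
F....
TF.FT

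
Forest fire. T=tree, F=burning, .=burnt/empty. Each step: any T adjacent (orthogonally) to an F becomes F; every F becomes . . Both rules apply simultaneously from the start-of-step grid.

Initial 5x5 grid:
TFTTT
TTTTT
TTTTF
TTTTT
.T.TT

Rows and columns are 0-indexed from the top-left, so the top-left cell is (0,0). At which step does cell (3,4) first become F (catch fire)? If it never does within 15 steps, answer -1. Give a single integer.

Step 1: cell (3,4)='F' (+6 fires, +2 burnt)
  -> target ignites at step 1
Step 2: cell (3,4)='.' (+9 fires, +6 burnt)
Step 3: cell (3,4)='.' (+4 fires, +9 burnt)
Step 4: cell (3,4)='.' (+2 fires, +4 burnt)
Step 5: cell (3,4)='.' (+0 fires, +2 burnt)
  fire out at step 5

1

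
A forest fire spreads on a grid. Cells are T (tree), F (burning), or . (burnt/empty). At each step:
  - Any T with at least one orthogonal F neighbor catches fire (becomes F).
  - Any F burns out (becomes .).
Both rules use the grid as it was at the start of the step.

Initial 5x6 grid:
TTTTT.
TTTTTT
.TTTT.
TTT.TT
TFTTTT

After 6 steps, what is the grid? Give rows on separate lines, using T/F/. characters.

Step 1: 3 trees catch fire, 1 burn out
  TTTTT.
  TTTTTT
  .TTTT.
  TFT.TT
  F.FTTT
Step 2: 4 trees catch fire, 3 burn out
  TTTTT.
  TTTTTT
  .FTTT.
  F.F.TT
  ...FTT
Step 3: 3 trees catch fire, 4 burn out
  TTTTT.
  TFTTTT
  ..FTT.
  ....TT
  ....FT
Step 4: 6 trees catch fire, 3 burn out
  TFTTT.
  F.FTTT
  ...FT.
  ....FT
  .....F
Step 5: 5 trees catch fire, 6 burn out
  F.FTT.
  ...FTT
  ....F.
  .....F
  ......
Step 6: 2 trees catch fire, 5 burn out
  ...FT.
  ....FT
  ......
  ......
  ......

...FT.
....FT
......
......
......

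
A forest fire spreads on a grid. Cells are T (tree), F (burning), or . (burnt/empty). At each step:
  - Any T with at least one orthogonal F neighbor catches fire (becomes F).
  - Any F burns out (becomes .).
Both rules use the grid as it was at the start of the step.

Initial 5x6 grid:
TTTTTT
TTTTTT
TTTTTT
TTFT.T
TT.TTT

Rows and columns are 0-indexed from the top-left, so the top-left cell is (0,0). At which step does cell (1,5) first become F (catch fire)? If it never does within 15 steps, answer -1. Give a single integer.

Step 1: cell (1,5)='T' (+3 fires, +1 burnt)
Step 2: cell (1,5)='T' (+6 fires, +3 burnt)
Step 3: cell (1,5)='T' (+7 fires, +6 burnt)
Step 4: cell (1,5)='T' (+6 fires, +7 burnt)
Step 5: cell (1,5)='F' (+4 fires, +6 burnt)
  -> target ignites at step 5
Step 6: cell (1,5)='.' (+1 fires, +4 burnt)
Step 7: cell (1,5)='.' (+0 fires, +1 burnt)
  fire out at step 7

5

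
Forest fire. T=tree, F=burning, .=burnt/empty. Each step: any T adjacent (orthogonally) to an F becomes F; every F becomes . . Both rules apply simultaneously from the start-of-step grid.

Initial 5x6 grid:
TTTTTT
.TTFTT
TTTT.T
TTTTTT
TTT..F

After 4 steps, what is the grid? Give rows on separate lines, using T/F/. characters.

Step 1: 5 trees catch fire, 2 burn out
  TTTFTT
  .TF.FT
  TTTF.T
  TTTTTF
  TTT...
Step 2: 8 trees catch fire, 5 burn out
  TTF.FT
  .F...F
  TTF..F
  TTTFF.
  TTT...
Step 3: 4 trees catch fire, 8 burn out
  TF...F
  ......
  TF....
  TTF...
  TTT...
Step 4: 4 trees catch fire, 4 burn out
  F.....
  ......
  F.....
  TF....
  TTF...

F.....
......
F.....
TF....
TTF...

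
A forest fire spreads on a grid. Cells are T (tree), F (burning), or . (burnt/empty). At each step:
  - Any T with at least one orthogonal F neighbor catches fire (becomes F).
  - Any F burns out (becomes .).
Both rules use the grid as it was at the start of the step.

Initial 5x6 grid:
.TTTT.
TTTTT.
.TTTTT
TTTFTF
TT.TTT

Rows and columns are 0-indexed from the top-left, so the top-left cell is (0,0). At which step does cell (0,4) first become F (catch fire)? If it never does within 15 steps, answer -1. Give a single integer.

Step 1: cell (0,4)='T' (+6 fires, +2 burnt)
Step 2: cell (0,4)='T' (+5 fires, +6 burnt)
Step 3: cell (0,4)='T' (+6 fires, +5 burnt)
Step 4: cell (0,4)='F' (+4 fires, +6 burnt)
  -> target ignites at step 4
Step 5: cell (0,4)='.' (+2 fires, +4 burnt)
Step 6: cell (0,4)='.' (+0 fires, +2 burnt)
  fire out at step 6

4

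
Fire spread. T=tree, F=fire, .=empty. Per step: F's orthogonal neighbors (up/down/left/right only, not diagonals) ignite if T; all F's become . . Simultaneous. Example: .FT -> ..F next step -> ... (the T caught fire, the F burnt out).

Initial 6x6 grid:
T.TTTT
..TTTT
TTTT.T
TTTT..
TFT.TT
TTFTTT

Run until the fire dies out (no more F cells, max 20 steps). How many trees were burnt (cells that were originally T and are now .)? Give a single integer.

Step 1: +5 fires, +2 burnt (F count now 5)
Step 2: +5 fires, +5 burnt (F count now 5)
Step 3: +5 fires, +5 burnt (F count now 5)
Step 4: +3 fires, +5 burnt (F count now 3)
Step 5: +2 fires, +3 burnt (F count now 2)
Step 6: +2 fires, +2 burnt (F count now 2)
Step 7: +2 fires, +2 burnt (F count now 2)
Step 8: +2 fires, +2 burnt (F count now 2)
Step 9: +0 fires, +2 burnt (F count now 0)
Fire out after step 9
Initially T: 27, now '.': 35
Total burnt (originally-T cells now '.'): 26

Answer: 26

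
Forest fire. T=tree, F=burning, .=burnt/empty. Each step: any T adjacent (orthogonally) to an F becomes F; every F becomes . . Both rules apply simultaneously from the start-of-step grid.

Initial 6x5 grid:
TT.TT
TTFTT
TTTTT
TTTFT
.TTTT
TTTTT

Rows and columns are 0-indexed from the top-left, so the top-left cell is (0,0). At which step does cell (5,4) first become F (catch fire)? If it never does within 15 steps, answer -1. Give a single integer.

Step 1: cell (5,4)='T' (+7 fires, +2 burnt)
Step 2: cell (5,4)='T' (+10 fires, +7 burnt)
Step 3: cell (5,4)='F' (+7 fires, +10 burnt)
  -> target ignites at step 3
Step 4: cell (5,4)='.' (+1 fires, +7 burnt)
Step 5: cell (5,4)='.' (+1 fires, +1 burnt)
Step 6: cell (5,4)='.' (+0 fires, +1 burnt)
  fire out at step 6

3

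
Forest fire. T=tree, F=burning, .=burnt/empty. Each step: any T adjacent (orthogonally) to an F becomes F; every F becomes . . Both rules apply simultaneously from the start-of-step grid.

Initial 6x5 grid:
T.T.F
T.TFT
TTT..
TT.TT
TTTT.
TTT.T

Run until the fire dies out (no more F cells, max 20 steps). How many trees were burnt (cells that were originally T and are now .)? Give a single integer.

Step 1: +2 fires, +2 burnt (F count now 2)
Step 2: +2 fires, +2 burnt (F count now 2)
Step 3: +1 fires, +2 burnt (F count now 1)
Step 4: +2 fires, +1 burnt (F count now 2)
Step 5: +3 fires, +2 burnt (F count now 3)
Step 6: +4 fires, +3 burnt (F count now 4)
Step 7: +3 fires, +4 burnt (F count now 3)
Step 8: +1 fires, +3 burnt (F count now 1)
Step 9: +1 fires, +1 burnt (F count now 1)
Step 10: +0 fires, +1 burnt (F count now 0)
Fire out after step 10
Initially T: 20, now '.': 29
Total burnt (originally-T cells now '.'): 19

Answer: 19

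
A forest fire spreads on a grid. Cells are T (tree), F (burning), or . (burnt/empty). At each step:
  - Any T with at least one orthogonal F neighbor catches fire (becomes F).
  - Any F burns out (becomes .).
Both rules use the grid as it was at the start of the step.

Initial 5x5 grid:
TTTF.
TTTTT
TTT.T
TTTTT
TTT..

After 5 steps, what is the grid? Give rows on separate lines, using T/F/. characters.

Step 1: 2 trees catch fire, 1 burn out
  TTF..
  TTTFT
  TTT.T
  TTTTT
  TTT..
Step 2: 3 trees catch fire, 2 burn out
  TF...
  TTF.F
  TTT.T
  TTTTT
  TTT..
Step 3: 4 trees catch fire, 3 burn out
  F....
  TF...
  TTF.F
  TTTTT
  TTT..
Step 4: 4 trees catch fire, 4 burn out
  .....
  F....
  TF...
  TTFTF
  TTT..
Step 5: 4 trees catch fire, 4 burn out
  .....
  .....
  F....
  TF.F.
  TTF..

.....
.....
F....
TF.F.
TTF..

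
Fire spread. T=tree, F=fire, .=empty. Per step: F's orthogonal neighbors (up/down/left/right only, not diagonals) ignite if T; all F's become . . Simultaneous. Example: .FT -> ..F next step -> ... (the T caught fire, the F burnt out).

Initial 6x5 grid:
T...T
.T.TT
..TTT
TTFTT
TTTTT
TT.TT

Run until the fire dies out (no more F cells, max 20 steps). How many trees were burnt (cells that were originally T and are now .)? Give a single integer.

Step 1: +4 fires, +1 burnt (F count now 4)
Step 2: +5 fires, +4 burnt (F count now 5)
Step 3: +6 fires, +5 burnt (F count now 6)
Step 4: +3 fires, +6 burnt (F count now 3)
Step 5: +1 fires, +3 burnt (F count now 1)
Step 6: +0 fires, +1 burnt (F count now 0)
Fire out after step 6
Initially T: 21, now '.': 28
Total burnt (originally-T cells now '.'): 19

Answer: 19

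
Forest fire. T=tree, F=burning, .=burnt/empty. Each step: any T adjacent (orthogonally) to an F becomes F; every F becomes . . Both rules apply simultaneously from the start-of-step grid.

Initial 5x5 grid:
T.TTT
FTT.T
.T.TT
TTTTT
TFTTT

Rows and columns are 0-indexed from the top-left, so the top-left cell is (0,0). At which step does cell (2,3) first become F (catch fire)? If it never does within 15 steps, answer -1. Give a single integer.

Step 1: cell (2,3)='T' (+5 fires, +2 burnt)
Step 2: cell (2,3)='T' (+5 fires, +5 burnt)
Step 3: cell (2,3)='T' (+3 fires, +5 burnt)
Step 4: cell (2,3)='F' (+3 fires, +3 burnt)
  -> target ignites at step 4
Step 5: cell (2,3)='.' (+2 fires, +3 burnt)
Step 6: cell (2,3)='.' (+1 fires, +2 burnt)
Step 7: cell (2,3)='.' (+0 fires, +1 burnt)
  fire out at step 7

4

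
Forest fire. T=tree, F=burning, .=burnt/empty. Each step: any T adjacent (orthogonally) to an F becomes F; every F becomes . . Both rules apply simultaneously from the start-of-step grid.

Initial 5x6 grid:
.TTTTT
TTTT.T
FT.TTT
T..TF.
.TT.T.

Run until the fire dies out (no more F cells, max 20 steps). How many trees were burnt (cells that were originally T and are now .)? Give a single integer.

Answer: 17

Derivation:
Step 1: +6 fires, +2 burnt (F count now 6)
Step 2: +3 fires, +6 burnt (F count now 3)
Step 3: +4 fires, +3 burnt (F count now 4)
Step 4: +3 fires, +4 burnt (F count now 3)
Step 5: +1 fires, +3 burnt (F count now 1)
Step 6: +0 fires, +1 burnt (F count now 0)
Fire out after step 6
Initially T: 19, now '.': 28
Total burnt (originally-T cells now '.'): 17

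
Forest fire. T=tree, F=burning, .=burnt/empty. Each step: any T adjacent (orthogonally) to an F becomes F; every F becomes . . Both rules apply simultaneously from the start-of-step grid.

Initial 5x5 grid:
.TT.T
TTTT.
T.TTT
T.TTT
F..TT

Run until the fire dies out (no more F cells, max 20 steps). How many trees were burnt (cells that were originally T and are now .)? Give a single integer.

Step 1: +1 fires, +1 burnt (F count now 1)
Step 2: +1 fires, +1 burnt (F count now 1)
Step 3: +1 fires, +1 burnt (F count now 1)
Step 4: +1 fires, +1 burnt (F count now 1)
Step 5: +2 fires, +1 burnt (F count now 2)
Step 6: +3 fires, +2 burnt (F count now 3)
Step 7: +2 fires, +3 burnt (F count now 2)
Step 8: +2 fires, +2 burnt (F count now 2)
Step 9: +2 fires, +2 burnt (F count now 2)
Step 10: +1 fires, +2 burnt (F count now 1)
Step 11: +0 fires, +1 burnt (F count now 0)
Fire out after step 11
Initially T: 17, now '.': 24
Total burnt (originally-T cells now '.'): 16

Answer: 16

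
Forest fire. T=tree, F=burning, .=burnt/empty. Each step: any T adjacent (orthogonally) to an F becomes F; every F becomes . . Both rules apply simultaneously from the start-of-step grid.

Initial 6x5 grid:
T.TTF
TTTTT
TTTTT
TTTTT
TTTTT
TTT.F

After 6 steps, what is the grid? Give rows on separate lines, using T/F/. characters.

Step 1: 3 trees catch fire, 2 burn out
  T.TF.
  TTTTF
  TTTTT
  TTTTT
  TTTTF
  TTT..
Step 2: 5 trees catch fire, 3 burn out
  T.F..
  TTTF.
  TTTTF
  TTTTF
  TTTF.
  TTT..
Step 3: 4 trees catch fire, 5 burn out
  T....
  TTF..
  TTTF.
  TTTF.
  TTF..
  TTT..
Step 4: 5 trees catch fire, 4 burn out
  T....
  TF...
  TTF..
  TTF..
  TF...
  TTF..
Step 5: 5 trees catch fire, 5 burn out
  T....
  F....
  TF...
  TF...
  F....
  TF...
Step 6: 4 trees catch fire, 5 burn out
  F....
  .....
  F....
  F....
  .....
  F....

F....
.....
F....
F....
.....
F....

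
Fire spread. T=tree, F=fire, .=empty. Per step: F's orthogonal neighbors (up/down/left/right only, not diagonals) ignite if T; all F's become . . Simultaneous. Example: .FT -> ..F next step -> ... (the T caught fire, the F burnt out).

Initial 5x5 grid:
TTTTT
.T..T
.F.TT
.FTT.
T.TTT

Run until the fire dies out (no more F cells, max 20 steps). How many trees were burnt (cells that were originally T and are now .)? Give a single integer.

Answer: 14

Derivation:
Step 1: +2 fires, +2 burnt (F count now 2)
Step 2: +3 fires, +2 burnt (F count now 3)
Step 3: +4 fires, +3 burnt (F count now 4)
Step 4: +3 fires, +4 burnt (F count now 3)
Step 5: +2 fires, +3 burnt (F count now 2)
Step 6: +0 fires, +2 burnt (F count now 0)
Fire out after step 6
Initially T: 15, now '.': 24
Total burnt (originally-T cells now '.'): 14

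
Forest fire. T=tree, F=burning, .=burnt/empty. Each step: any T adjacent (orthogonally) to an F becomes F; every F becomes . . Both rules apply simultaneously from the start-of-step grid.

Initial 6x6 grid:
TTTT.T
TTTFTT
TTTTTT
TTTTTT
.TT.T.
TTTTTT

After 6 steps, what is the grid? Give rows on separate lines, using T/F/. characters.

Step 1: 4 trees catch fire, 1 burn out
  TTTF.T
  TTF.FT
  TTTFTT
  TTTTTT
  .TT.T.
  TTTTTT
Step 2: 6 trees catch fire, 4 burn out
  TTF..T
  TF...F
  TTF.FT
  TTTFTT
  .TT.T.
  TTTTTT
Step 3: 7 trees catch fire, 6 burn out
  TF...F
  F.....
  TF...F
  TTF.FT
  .TT.T.
  TTTTTT
Step 4: 6 trees catch fire, 7 burn out
  F.....
  ......
  F.....
  TF...F
  .TF.F.
  TTTTTT
Step 5: 4 trees catch fire, 6 burn out
  ......
  ......
  ......
  F.....
  .F....
  TTFTFT
Step 6: 3 trees catch fire, 4 burn out
  ......
  ......
  ......
  ......
  ......
  TF.F.F

......
......
......
......
......
TF.F.F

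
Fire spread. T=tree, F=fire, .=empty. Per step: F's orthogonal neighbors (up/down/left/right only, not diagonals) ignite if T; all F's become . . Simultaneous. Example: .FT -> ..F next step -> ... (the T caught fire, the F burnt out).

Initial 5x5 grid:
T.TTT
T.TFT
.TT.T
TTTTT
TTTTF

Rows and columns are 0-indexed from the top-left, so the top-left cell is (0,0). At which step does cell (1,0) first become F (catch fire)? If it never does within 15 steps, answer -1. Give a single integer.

Step 1: cell (1,0)='T' (+5 fires, +2 burnt)
Step 2: cell (1,0)='T' (+6 fires, +5 burnt)
Step 3: cell (1,0)='T' (+3 fires, +6 burnt)
Step 4: cell (1,0)='T' (+2 fires, +3 burnt)
Step 5: cell (1,0)='T' (+1 fires, +2 burnt)
Step 6: cell (1,0)='T' (+0 fires, +1 burnt)
  fire out at step 6
Target never catches fire within 15 steps

-1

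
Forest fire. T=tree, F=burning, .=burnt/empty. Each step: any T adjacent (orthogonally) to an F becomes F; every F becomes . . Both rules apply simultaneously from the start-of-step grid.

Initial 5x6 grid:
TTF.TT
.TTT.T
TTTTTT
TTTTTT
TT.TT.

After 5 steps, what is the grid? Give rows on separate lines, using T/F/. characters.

Step 1: 2 trees catch fire, 1 burn out
  TF..TT
  .TFT.T
  TTTTTT
  TTTTTT
  TT.TT.
Step 2: 4 trees catch fire, 2 burn out
  F...TT
  .F.F.T
  TTFTTT
  TTTTTT
  TT.TT.
Step 3: 3 trees catch fire, 4 burn out
  ....TT
  .....T
  TF.FTT
  TTFTTT
  TT.TT.
Step 4: 4 trees catch fire, 3 burn out
  ....TT
  .....T
  F...FT
  TF.FTT
  TT.TT.
Step 5: 5 trees catch fire, 4 burn out
  ....TT
  .....T
  .....F
  F...FT
  TF.FT.

....TT
.....T
.....F
F...FT
TF.FT.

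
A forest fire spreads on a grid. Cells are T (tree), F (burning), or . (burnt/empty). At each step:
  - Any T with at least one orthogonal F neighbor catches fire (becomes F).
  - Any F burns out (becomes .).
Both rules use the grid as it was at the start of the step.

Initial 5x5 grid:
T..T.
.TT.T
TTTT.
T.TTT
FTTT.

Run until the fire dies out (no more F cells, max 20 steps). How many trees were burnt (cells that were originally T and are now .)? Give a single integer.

Step 1: +2 fires, +1 burnt (F count now 2)
Step 2: +2 fires, +2 burnt (F count now 2)
Step 3: +3 fires, +2 burnt (F count now 3)
Step 4: +3 fires, +3 burnt (F count now 3)
Step 5: +3 fires, +3 burnt (F count now 3)
Step 6: +0 fires, +3 burnt (F count now 0)
Fire out after step 6
Initially T: 16, now '.': 22
Total burnt (originally-T cells now '.'): 13

Answer: 13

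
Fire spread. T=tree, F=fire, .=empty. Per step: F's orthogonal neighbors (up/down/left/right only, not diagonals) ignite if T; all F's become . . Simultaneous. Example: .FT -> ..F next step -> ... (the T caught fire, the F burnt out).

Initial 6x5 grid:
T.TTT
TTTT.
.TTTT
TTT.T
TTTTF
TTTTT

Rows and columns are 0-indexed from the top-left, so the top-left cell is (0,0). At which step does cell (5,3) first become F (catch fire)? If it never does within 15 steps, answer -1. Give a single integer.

Step 1: cell (5,3)='T' (+3 fires, +1 burnt)
Step 2: cell (5,3)='F' (+3 fires, +3 burnt)
  -> target ignites at step 2
Step 3: cell (5,3)='.' (+4 fires, +3 burnt)
Step 4: cell (5,3)='.' (+5 fires, +4 burnt)
Step 5: cell (5,3)='.' (+5 fires, +5 burnt)
Step 6: cell (5,3)='.' (+3 fires, +5 burnt)
Step 7: cell (5,3)='.' (+1 fires, +3 burnt)
Step 8: cell (5,3)='.' (+1 fires, +1 burnt)
Step 9: cell (5,3)='.' (+0 fires, +1 burnt)
  fire out at step 9

2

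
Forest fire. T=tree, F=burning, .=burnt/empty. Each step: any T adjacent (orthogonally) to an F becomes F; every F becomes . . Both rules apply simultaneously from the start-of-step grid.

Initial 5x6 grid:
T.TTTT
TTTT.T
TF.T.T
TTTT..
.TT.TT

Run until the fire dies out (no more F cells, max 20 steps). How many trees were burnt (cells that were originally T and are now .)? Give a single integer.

Answer: 19

Derivation:
Step 1: +3 fires, +1 burnt (F count now 3)
Step 2: +5 fires, +3 burnt (F count now 5)
Step 3: +5 fires, +5 burnt (F count now 5)
Step 4: +2 fires, +5 burnt (F count now 2)
Step 5: +1 fires, +2 burnt (F count now 1)
Step 6: +1 fires, +1 burnt (F count now 1)
Step 7: +1 fires, +1 burnt (F count now 1)
Step 8: +1 fires, +1 burnt (F count now 1)
Step 9: +0 fires, +1 burnt (F count now 0)
Fire out after step 9
Initially T: 21, now '.': 28
Total burnt (originally-T cells now '.'): 19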